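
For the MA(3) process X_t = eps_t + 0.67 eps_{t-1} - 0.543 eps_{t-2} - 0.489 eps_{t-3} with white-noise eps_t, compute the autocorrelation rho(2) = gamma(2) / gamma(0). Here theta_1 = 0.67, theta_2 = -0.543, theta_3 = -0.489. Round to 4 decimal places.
\rho(2) = -0.4391

For an MA(q) process with theta_0 = 1, the autocovariance is
  gamma(k) = sigma^2 * sum_{i=0..q-k} theta_i * theta_{i+k},
and rho(k) = gamma(k) / gamma(0). Sigma^2 cancels.
  numerator   = (1)*(-0.543) + (0.67)*(-0.489) = -0.87063.
  denominator = (1)^2 + (0.67)^2 + (-0.543)^2 + (-0.489)^2 = 1.98287.
  rho(2) = -0.87063 / 1.98287 = -0.4391.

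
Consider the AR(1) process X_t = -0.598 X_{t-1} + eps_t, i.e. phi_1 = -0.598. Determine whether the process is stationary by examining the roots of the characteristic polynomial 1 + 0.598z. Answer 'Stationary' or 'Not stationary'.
\text{Stationary}

The AR(p) characteristic polynomial is P(z) = 1 + 0.598z.
Stationarity requires all roots to lie outside the unit circle, i.e. |z| > 1 for every root.
This is linear in z: 1 + (0.598) z = 0  =>  z = -1/(0.598) = -1.672241,  |z| = 1.672241.
Moduli of all roots: 1.6722.
All moduli strictly greater than 1? Yes.
Verdict: Stationary.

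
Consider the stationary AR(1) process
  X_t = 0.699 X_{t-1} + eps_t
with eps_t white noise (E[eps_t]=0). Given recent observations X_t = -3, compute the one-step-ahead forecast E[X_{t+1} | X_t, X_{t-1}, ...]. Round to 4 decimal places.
E[X_{t+1} \mid \mathcal F_t] = -2.0970

For an AR(p) model X_t = c + sum_i phi_i X_{t-i} + eps_t, the
one-step-ahead conditional mean is
  E[X_{t+1} | X_t, ...] = c + sum_i phi_i X_{t+1-i}.
Substitute known values:
  E[X_{t+1} | ...] = (0.699) * (-3)
                   = -2.0970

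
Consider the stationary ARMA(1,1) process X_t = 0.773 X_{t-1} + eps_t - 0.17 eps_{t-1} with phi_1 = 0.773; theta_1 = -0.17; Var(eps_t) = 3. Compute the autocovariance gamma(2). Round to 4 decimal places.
\gamma(2) = 3.0179

Multiply the model equation by X_{t-k} and take expectations. With theta_0 = psi_0 = 1 and psi_j the MA(infinity) weights, this gives
  gamma(k) - sum_i phi_i gamma(k-i) = c_k,
  c_k = sigma^2 * sum_{j=k..q} theta_j psi_{j-k}   (c_k = 0 for k > q),
using gamma(-m) = gamma(m).
psi-weights needed (psi_j = theta_j + sum_i phi_i psi_{j-i}):
  psi_1 = theta_1 + phi_1 = -0.17 + (0.773) = 0.603
Right-hand sides:
  c_0 = sigma^2 (1 + theta_1 psi_1) = 3 * (1 + (-0.17)(0.603)) = 3 * 0.89749 = 2.69247
  c_1 = sigma^2 theta_1 = 3 * (-0.17) = -0.51
  c_2 = 0
Equations for k = 0 and k = 1 (AR order 1):
  gamma(0) = phi_1 gamma(1) + c_0
  gamma(1) = phi_1 gamma(0) + c_1
Substituting the second into the first: gamma(0) (1 - phi_1^2) = c_0 + phi_1 c_1, so
  gamma(0) = (c_0 + phi_1 c_1) / (1 - phi_1^2) = (2.69247 + (0.773)(-0.51)) / (1 - (0.773)^2) = 2.29824 / 0.402471 = 5.710324.
  gamma(1) = phi_1 gamma(0) + c_1 = (0.773)(5.710324) + (-0.51) = 3.904081.
For k = 2 (> q): gamma(2) = phi_1 gamma(1) = (0.773)(3.904081) = 3.017854.
Therefore gamma(2) = 3.0179 (to 4 decimal places).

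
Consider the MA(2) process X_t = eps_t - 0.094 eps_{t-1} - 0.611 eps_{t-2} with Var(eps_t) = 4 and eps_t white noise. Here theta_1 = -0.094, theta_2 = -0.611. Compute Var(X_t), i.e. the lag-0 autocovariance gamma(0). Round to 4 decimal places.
\gamma(0) = 5.5286

For an MA(q) process X_t = eps_t + sum_i theta_i eps_{t-i} with
Var(eps_t) = sigma^2, the variance is
  gamma(0) = sigma^2 * (1 + sum_i theta_i^2).
  sum_i theta_i^2 = (-0.094)^2 + (-0.611)^2 = 0.008836 + 0.373321 = 0.382157.
  gamma(0) = 4 * (1 + 0.382157) = 4 * 1.382157 = 5.528628, which rounds to 5.5286.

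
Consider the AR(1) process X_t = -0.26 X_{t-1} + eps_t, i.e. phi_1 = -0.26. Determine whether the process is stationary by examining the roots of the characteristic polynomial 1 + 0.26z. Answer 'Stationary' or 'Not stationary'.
\text{Stationary}

The AR(p) characteristic polynomial is P(z) = 1 + 0.26z.
Stationarity requires all roots to lie outside the unit circle, i.e. |z| > 1 for every root.
This is linear in z: 1 + (0.26) z = 0  =>  z = -1/(0.26) = -3.846154,  |z| = 3.846154.
Moduli of all roots: 3.8462.
All moduli strictly greater than 1? Yes.
Verdict: Stationary.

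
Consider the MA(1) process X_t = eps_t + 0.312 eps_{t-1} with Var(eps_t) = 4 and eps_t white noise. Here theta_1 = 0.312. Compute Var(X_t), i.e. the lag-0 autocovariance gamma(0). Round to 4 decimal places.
\gamma(0) = 4.3894

For an MA(q) process X_t = eps_t + sum_i theta_i eps_{t-i} with
Var(eps_t) = sigma^2, the variance is
  gamma(0) = sigma^2 * (1 + sum_i theta_i^2).
  sum_i theta_i^2 = (0.312)^2 = 0.097344.
  gamma(0) = 4 * (1 + 0.097344) = 4 * 1.097344 = 4.389376, which rounds to 4.3894.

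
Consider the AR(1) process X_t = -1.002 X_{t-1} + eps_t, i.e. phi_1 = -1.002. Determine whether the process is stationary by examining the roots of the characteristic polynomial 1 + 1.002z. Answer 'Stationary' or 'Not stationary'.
\text{Not stationary}

The AR(p) characteristic polynomial is P(z) = 1 + 1.002z.
Stationarity requires all roots to lie outside the unit circle, i.e. |z| > 1 for every root.
This is linear in z: 1 + (1.002) z = 0  =>  z = -1/(1.002) = -0.998004,  |z| = 0.998004.
Moduli of all roots: 0.9980.
All moduli strictly greater than 1? No.
Verdict: Not stationary.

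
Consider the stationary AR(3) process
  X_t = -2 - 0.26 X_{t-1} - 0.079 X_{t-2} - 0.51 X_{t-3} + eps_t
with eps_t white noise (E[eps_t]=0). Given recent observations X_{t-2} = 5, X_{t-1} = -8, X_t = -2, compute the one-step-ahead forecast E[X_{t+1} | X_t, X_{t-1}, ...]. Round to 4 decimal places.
E[X_{t+1} \mid \mathcal F_t] = -3.3980

For an AR(p) model X_t = c + sum_i phi_i X_{t-i} + eps_t, the
one-step-ahead conditional mean is
  E[X_{t+1} | X_t, ...] = c + sum_i phi_i X_{t+1-i}.
Substitute known values:
  E[X_{t+1} | ...] = -2 + (-0.26) * (-2) + (-0.079) * (-8) + (-0.51) * (5)
                   = -3.3980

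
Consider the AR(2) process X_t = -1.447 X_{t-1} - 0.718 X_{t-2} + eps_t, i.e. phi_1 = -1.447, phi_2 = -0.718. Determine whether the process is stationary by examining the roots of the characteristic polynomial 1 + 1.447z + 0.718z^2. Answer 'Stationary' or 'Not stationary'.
\text{Stationary}

The AR(p) characteristic polynomial is P(z) = 1 + 1.447z + 0.718z^2.
Stationarity requires all roots to lie outside the unit circle, i.e. |z| > 1 for every root.
Set 1 + (1.447) z + (0.718) z^2 = 0, i.e. a z^2 + b z + c = 0 with a = 0.718, b = 1.447, c = 1.
Discriminant D = b^2 - 4ac = (1.447)^2 - 4*(0.718)*1 = 2.093809 - (2.872) = -0.778191.
D < 0, so the roots are the complex-conjugate pair z = (-b +/- i sqrt(-D)) / (2a) = -1.0077 +/- 0.6143i.
For a conjugate pair |z|^2 = z * conj(z) = (product of roots) = c/a = 1/(0.718) = 1.392758, so |z| = sqrt(1.392758) = 1.1802 for both roots.
Moduli of all roots: 1.1802, 1.1802.
All moduli strictly greater than 1? Yes.
Verdict: Stationary.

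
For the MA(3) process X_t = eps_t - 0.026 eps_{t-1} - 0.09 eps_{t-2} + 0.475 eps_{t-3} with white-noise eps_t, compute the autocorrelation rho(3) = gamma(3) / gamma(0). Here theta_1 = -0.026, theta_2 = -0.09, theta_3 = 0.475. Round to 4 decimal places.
\rho(3) = 0.3848

For an MA(q) process with theta_0 = 1, the autocovariance is
  gamma(k) = sigma^2 * sum_{i=0..q-k} theta_i * theta_{i+k},
and rho(k) = gamma(k) / gamma(0). Sigma^2 cancels.
  numerator   = (1)*(0.475) = 0.475.
  denominator = (1)^2 + (-0.026)^2 + (-0.09)^2 + (0.475)^2 = 1.234401.
  rho(3) = 0.475 / 1.234401 = 0.3848.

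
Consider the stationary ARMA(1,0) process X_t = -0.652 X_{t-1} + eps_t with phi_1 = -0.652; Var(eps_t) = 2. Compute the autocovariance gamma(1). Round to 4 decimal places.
\gamma(1) = -2.2682

Multiply the model equation by X_{t-k} and take expectations. With theta_0 = psi_0 = 1 and psi_j the MA(infinity) weights, this gives
  gamma(k) - sum_i phi_i gamma(k-i) = c_k,
  c_k = sigma^2 * sum_{j=k..q} theta_j psi_{j-k}   (c_k = 0 for k > q),
using gamma(-m) = gamma(m).
Pure AR (q = 0): c_0 = sigma^2 = 2, c_k = 0 for k >= 1.
Equations for k = 0 and k = 1 (AR order 1):
  gamma(0) = phi_1 gamma(1) + c_0
  gamma(1) = phi_1 gamma(0) + c_1
Substituting the second into the first: gamma(0) (1 - phi_1^2) = c_0 + phi_1 c_1, so
  gamma(0) = c_0 / (1 - phi_1^2) = 2 / (1 - (-0.652)^2) = 2 / 0.574896 = 3.47889.
  gamma(1) = phi_1 gamma(0) = (-0.652)(3.47889) = -2.268236.
Therefore gamma(1) = -2.2682 (to 4 decimal places).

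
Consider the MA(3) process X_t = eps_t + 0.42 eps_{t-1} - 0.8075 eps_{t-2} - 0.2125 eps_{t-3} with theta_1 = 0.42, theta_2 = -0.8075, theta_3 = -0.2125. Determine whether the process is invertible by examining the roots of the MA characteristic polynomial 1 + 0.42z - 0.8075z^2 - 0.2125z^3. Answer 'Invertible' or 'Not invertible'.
\text{Not invertible}

The MA(q) characteristic polynomial is P(z) = 1 + 0.42z - 0.8075z^2 - 0.2125z^3.
Invertibility requires all roots to lie outside the unit circle, i.e. |z| > 1 for every root.
Degree 3: look for a simple real root z0 first, then factor out (1 - z/z0) and solve the remaining quadratic.
Testing z0 = -4: P(-4) = 1 + (0.42)(-4) + (-0.8075)(-4)^2 + (-0.2125)(-4)^3
  = 1 + (-1.68) + (-12.92) + (13.6) = 0.  So z_0 = -4 is a root, |z_0| = 4.
Divide out the factor (1 + 0.25 z) = (1 - z/z0) (since 1/z0 = -0.25):
  P(z) = (1 + 0.25 z)(1 + (0.17) z + (-0.85) z^2)
  [check: z-coef 0.17 - (-0.25) = 0.42; z^2-coef -0.85 - (-0.25)(0.17) = -0.8075; z^3-coef -(-0.25)(-0.85) = -0.2125.]
Remaining roots from the quadratic factor 1 + (0.17) z + (-0.85) z^2:
  Set 1 + (0.17) z + (-0.85) z^2 = 0, i.e. a z^2 + b z + c = 0 with a = -0.85, b = 0.17, c = 1.
  Discriminant D = b^2 - 4ac = (0.17)^2 - 4*(-0.85)*1 = 0.0289 - (-3.4) = 3.4289.
  D >= 0, so the roots are real: z = (-b +/- sqrt(D)) / (2a) = (-0.17 +/- 1.851729) / (-1.7).
    z_1 = (-0.17 + 1.851729) / (-1.7) = -0.9893,   |z_1| = 0.9893.
    z_2 = (-0.17 - 1.851729) / (-1.7) = 1.1893,   |z_2| = 1.1893.
Moduli of all roots: 4.0000, 0.9893, 1.1893.
All moduli strictly greater than 1? No.
Verdict: Not invertible.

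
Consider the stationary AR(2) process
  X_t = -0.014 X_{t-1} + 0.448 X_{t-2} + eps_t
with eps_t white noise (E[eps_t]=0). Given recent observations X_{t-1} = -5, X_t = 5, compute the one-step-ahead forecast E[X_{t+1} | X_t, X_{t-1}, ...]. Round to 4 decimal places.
E[X_{t+1} \mid \mathcal F_t] = -2.3100

For an AR(p) model X_t = c + sum_i phi_i X_{t-i} + eps_t, the
one-step-ahead conditional mean is
  E[X_{t+1} | X_t, ...] = c + sum_i phi_i X_{t+1-i}.
Substitute known values:
  E[X_{t+1} | ...] = (-0.014) * (5) + (0.448) * (-5)
                   = -2.3100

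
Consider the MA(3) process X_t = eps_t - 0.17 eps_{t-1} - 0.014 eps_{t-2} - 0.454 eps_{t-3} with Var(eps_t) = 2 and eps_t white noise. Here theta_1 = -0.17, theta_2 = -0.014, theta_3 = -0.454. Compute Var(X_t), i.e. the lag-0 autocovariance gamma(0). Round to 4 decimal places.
\gamma(0) = 2.4704

For an MA(q) process X_t = eps_t + sum_i theta_i eps_{t-i} with
Var(eps_t) = sigma^2, the variance is
  gamma(0) = sigma^2 * (1 + sum_i theta_i^2).
  sum_i theta_i^2 = (-0.17)^2 + (-0.014)^2 + (-0.454)^2 = 0.0289 + 0.000196 + 0.206116 = 0.235212.
  gamma(0) = 2 * (1 + 0.235212) = 2 * 1.235212 = 2.470424, which rounds to 2.4704.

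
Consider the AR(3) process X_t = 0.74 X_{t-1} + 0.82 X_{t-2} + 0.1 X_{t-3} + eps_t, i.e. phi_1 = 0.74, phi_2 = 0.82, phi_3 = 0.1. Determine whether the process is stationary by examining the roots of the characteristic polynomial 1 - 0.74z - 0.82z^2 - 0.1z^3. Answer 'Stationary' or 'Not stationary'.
\text{Not stationary}

The AR(p) characteristic polynomial is P(z) = 1 - 0.74z - 0.82z^2 - 0.1z^3.
Stationarity requires all roots to lie outside the unit circle, i.e. |z| > 1 for every root.
Degree 3: look for a simple real root z0 first, then factor out (1 - z/z0) and solve the remaining quadratic.
Testing z0 = -2: P(-2) = 1 + (-0.74)(-2) + (-0.82)(-2)^2 + (-0.1)(-2)^3
  = 1 + (1.48) + (-3.28) + (0.8) = 0.  So z_0 = -2 is a root, |z_0| = 2.
Divide out the factor (1 + 0.5 z) = (1 - z/z0) (since 1/z0 = -0.5):
  P(z) = (1 + 0.5 z)(1 + (-1.24) z + (-0.2) z^2)
  [check: z-coef -1.24 - (-0.5) = -0.74; z^2-coef -0.2 - (-0.5)(-1.24) = -0.82; z^3-coef -(-0.5)(-0.2) = -0.1.]
Remaining roots from the quadratic factor 1 + (-1.24) z + (-0.2) z^2:
  Set 1 + (-1.24) z + (-0.2) z^2 = 0, i.e. a z^2 + b z + c = 0 with a = -0.2, b = -1.24, c = 1.
  Discriminant D = b^2 - 4ac = (-1.24)^2 - 4*(-0.2)*1 = 1.5376 - (-0.8) = 2.3376.
  D >= 0, so the roots are real: z = (-b +/- sqrt(D)) / (2a) = (1.24 +/- 1.528921) / (-0.4).
    z_1 = (1.24 + 1.528921) / (-0.4) = -6.9223,   |z_1| = 6.9223.
    z_2 = (1.24 - 1.528921) / (-0.4) = 0.7223,   |z_2| = 0.7223.
Moduli of all roots: 2.0000, 6.9223, 0.7223.
All moduli strictly greater than 1? No.
Verdict: Not stationary.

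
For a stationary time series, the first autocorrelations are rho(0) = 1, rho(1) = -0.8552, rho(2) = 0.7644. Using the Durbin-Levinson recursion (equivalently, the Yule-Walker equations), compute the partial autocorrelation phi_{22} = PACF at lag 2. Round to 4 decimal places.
\phi_{22} = 0.1230

The PACF at lag k is phi_{kk}, the last component of the solution
to the Yule-Walker system G_k phi = r_k where
  (G_k)_{ij} = rho(|i - j|), (r_k)_i = rho(i), i,j = 1..k.
Equivalently, Durbin-Levinson gives phi_{kk} iteratively:
  phi_{11} = rho(1)
  phi_{kk} = [rho(k) - sum_{j=1..k-1} phi_{k-1,j} rho(k-j)]
            / [1 - sum_{j=1..k-1} phi_{k-1,j} rho(j)],
  phi_{k,j} = phi_{k-1,j} - phi_{kk} phi_{k-1,k-j},  j = 1..k-1.
Step k = 1:
  phi_11 = rho(1) = -0.8552.
Step k = 2:
  phi_22 = [rho(2) - phi_11 rho(1)] / [1 - phi_11 rho(1)] = [0.7644 - (-0.8552)(-0.8552)] / [1 - (-0.8552)(-0.8552)]
         = 0.03303296 / 0.26863296 = 0.123.
Therefore phi_{22} = 0.1230.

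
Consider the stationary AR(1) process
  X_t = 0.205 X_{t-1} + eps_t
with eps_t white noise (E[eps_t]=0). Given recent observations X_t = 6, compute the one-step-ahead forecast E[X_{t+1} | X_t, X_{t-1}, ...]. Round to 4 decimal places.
E[X_{t+1} \mid \mathcal F_t] = 1.2300

For an AR(p) model X_t = c + sum_i phi_i X_{t-i} + eps_t, the
one-step-ahead conditional mean is
  E[X_{t+1} | X_t, ...] = c + sum_i phi_i X_{t+1-i}.
Substitute known values:
  E[X_{t+1} | ...] = (0.205) * (6)
                   = 1.2300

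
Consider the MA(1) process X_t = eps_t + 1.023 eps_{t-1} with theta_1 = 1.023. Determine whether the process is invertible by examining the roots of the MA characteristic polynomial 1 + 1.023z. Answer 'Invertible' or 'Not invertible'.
\text{Not invertible}

The MA(q) characteristic polynomial is P(z) = 1 + 1.023z.
Invertibility requires all roots to lie outside the unit circle, i.e. |z| > 1 for every root.
This is linear in z: 1 + (1.023) z = 0  =>  z = -1/(1.023) = -0.977517,  |z| = 0.977517.
Moduli of all roots: 0.9775.
All moduli strictly greater than 1? No.
Verdict: Not invertible.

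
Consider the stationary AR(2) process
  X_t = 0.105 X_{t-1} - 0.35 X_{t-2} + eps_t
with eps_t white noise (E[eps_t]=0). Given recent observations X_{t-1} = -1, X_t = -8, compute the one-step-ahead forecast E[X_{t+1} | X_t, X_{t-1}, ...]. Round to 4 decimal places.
E[X_{t+1} \mid \mathcal F_t] = -0.4900

For an AR(p) model X_t = c + sum_i phi_i X_{t-i} + eps_t, the
one-step-ahead conditional mean is
  E[X_{t+1} | X_t, ...] = c + sum_i phi_i X_{t+1-i}.
Substitute known values:
  E[X_{t+1} | ...] = (0.105) * (-8) + (-0.35) * (-1)
                   = -0.4900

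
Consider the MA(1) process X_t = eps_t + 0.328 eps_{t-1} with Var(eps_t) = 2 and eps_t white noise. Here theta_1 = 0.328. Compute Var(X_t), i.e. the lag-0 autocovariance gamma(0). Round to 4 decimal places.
\gamma(0) = 2.2152

For an MA(q) process X_t = eps_t + sum_i theta_i eps_{t-i} with
Var(eps_t) = sigma^2, the variance is
  gamma(0) = sigma^2 * (1 + sum_i theta_i^2).
  sum_i theta_i^2 = (0.328)^2 = 0.107584.
  gamma(0) = 2 * (1 + 0.107584) = 2 * 1.107584 = 2.215168, which rounds to 2.2152.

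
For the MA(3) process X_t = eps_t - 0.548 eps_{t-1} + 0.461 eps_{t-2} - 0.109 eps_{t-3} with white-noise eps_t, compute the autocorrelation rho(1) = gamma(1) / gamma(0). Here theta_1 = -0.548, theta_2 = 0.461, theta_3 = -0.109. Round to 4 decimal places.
\rho(1) = -0.5581

For an MA(q) process with theta_0 = 1, the autocovariance is
  gamma(k) = sigma^2 * sum_{i=0..q-k} theta_i * theta_{i+k},
and rho(k) = gamma(k) / gamma(0). Sigma^2 cancels.
  numerator   = (1)*(-0.548) + (-0.548)*(0.461) + (0.461)*(-0.109) = -0.850877.
  denominator = (1)^2 + (-0.548)^2 + (0.461)^2 + (-0.109)^2 = 1.524706.
  rho(1) = -0.850877 / 1.524706 = -0.5581.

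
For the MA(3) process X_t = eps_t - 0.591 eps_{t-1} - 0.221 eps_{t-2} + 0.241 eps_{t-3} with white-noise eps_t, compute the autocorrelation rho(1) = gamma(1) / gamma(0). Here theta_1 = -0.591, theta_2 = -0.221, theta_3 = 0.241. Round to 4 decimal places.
\rho(1) = -0.3527

For an MA(q) process with theta_0 = 1, the autocovariance is
  gamma(k) = sigma^2 * sum_{i=0..q-k} theta_i * theta_{i+k},
and rho(k) = gamma(k) / gamma(0). Sigma^2 cancels.
  numerator   = (1)*(-0.591) + (-0.591)*(-0.221) + (-0.221)*(0.241) = -0.51365.
  denominator = (1)^2 + (-0.591)^2 + (-0.221)^2 + (0.241)^2 = 1.456203.
  rho(1) = -0.51365 / 1.456203 = -0.3527.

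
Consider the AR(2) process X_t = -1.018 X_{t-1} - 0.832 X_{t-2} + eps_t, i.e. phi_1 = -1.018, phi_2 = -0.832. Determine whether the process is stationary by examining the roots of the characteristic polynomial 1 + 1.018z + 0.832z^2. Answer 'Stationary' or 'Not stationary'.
\text{Stationary}

The AR(p) characteristic polynomial is P(z) = 1 + 1.018z + 0.832z^2.
Stationarity requires all roots to lie outside the unit circle, i.e. |z| > 1 for every root.
Set 1 + (1.018) z + (0.832) z^2 = 0, i.e. a z^2 + b z + c = 0 with a = 0.832, b = 1.018, c = 1.
Discriminant D = b^2 - 4ac = (1.018)^2 - 4*(0.832)*1 = 1.036324 - (3.328) = -2.291676.
D < 0, so the roots are the complex-conjugate pair z = (-b +/- i sqrt(-D)) / (2a) = -0.6118 +/- 0.9098i.
For a conjugate pair |z|^2 = z * conj(z) = (product of roots) = c/a = 1/(0.832) = 1.201923, so |z| = sqrt(1.201923) = 1.0963 for both roots.
Moduli of all roots: 1.0963, 1.0963.
All moduli strictly greater than 1? Yes.
Verdict: Stationary.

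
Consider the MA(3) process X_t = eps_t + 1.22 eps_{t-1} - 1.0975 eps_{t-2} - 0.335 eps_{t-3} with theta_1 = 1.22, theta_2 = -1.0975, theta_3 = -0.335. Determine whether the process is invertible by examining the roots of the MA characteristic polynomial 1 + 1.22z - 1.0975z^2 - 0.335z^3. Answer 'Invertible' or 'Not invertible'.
\text{Not invertible}

The MA(q) characteristic polynomial is P(z) = 1 + 1.22z - 1.0975z^2 - 0.335z^3.
Invertibility requires all roots to lie outside the unit circle, i.e. |z| > 1 for every root.
Degree 3: look for a simple real root z0 first, then factor out (1 - z/z0) and solve the remaining quadratic.
Testing z0 = -4: P(-4) = 1 + (1.22)(-4) + (-1.0975)(-4)^2 + (-0.335)(-4)^3
  = 1 + (-4.88) + (-17.56) + (21.44) = 0.  So z_0 = -4 is a root, |z_0| = 4.
Divide out the factor (1 + 0.25 z) = (1 - z/z0) (since 1/z0 = -0.25):
  P(z) = (1 + 0.25 z)(1 + (0.97) z + (-1.34) z^2)
  [check: z-coef 0.97 - (-0.25) = 1.22; z^2-coef -1.34 - (-0.25)(0.97) = -1.0975; z^3-coef -(-0.25)(-1.34) = -0.335.]
Remaining roots from the quadratic factor 1 + (0.97) z + (-1.34) z^2:
  Set 1 + (0.97) z + (-1.34) z^2 = 0, i.e. a z^2 + b z + c = 0 with a = -1.34, b = 0.97, c = 1.
  Discriminant D = b^2 - 4ac = (0.97)^2 - 4*(-1.34)*1 = 0.9409 - (-5.36) = 6.3009.
  D >= 0, so the roots are real: z = (-b +/- sqrt(D)) / (2a) = (-0.97 +/- 2.510159) / (-2.68).
    z_1 = (-0.97 + 2.510159) / (-2.68) = -0.5747,   |z_1| = 0.5747.
    z_2 = (-0.97 - 2.510159) / (-2.68) = 1.2986,   |z_2| = 1.2986.
Moduli of all roots: 4.0000, 0.5747, 1.2986.
All moduli strictly greater than 1? No.
Verdict: Not invertible.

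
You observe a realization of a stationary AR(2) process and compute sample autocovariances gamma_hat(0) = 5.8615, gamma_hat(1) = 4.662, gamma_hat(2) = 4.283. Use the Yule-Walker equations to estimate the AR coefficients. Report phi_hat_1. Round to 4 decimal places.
\hat\phi_{1} = 0.5830

The Yule-Walker equations for an AR(p) process read, in matrix form,
  Gamma_p phi = r_p,   with   (Gamma_p)_{ij} = gamma(|i - j|),
                       (r_p)_i = gamma(i),   i,j = 1..p.
Substitute the sample gammas (Toeplitz matrix and right-hand side of size 2):
  Gamma_p = [[5.8615, 4.662], [4.662, 5.8615]]
  r_p     = [4.662, 4.283]
Written out:
  5.8615 phi_1 + 4.662 phi_2 = 4.662
  4.662 phi_1 + 5.8615 phi_2 = 4.283
Solve by Cramer's rule:
  det = gamma(0)^2 - gamma(1)^2 = (5.8615)^2 - (4.662)^2 = 34.35718225 - 21.734244 = 12.62293825
  phi_hat_1 = [gamma(1) gamma(0) - gamma(1) gamma(2)] / det = [(4.662)(5.8615) - (4.662)(4.283)] / 12.62293825 = 7.358967 / 12.62293825 = 0.583
  phi_hat_2 = [gamma(0) gamma(2) - gamma(1)^2] / det = [(5.8615)(4.283) - (4.662)^2] / 12.62293825 = 3.3705605 / 12.62293825 = 0.267
So phi_hat = [0.5830, 0.2670].
Therefore phi_hat_1 = 0.5830.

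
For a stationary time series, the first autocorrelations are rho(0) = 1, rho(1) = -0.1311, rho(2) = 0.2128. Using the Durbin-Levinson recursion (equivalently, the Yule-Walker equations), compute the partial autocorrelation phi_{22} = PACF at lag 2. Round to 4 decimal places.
\phi_{22} = 0.1990

The PACF at lag k is phi_{kk}, the last component of the solution
to the Yule-Walker system G_k phi = r_k where
  (G_k)_{ij} = rho(|i - j|), (r_k)_i = rho(i), i,j = 1..k.
Equivalently, Durbin-Levinson gives phi_{kk} iteratively:
  phi_{11} = rho(1)
  phi_{kk} = [rho(k) - sum_{j=1..k-1} phi_{k-1,j} rho(k-j)]
            / [1 - sum_{j=1..k-1} phi_{k-1,j} rho(j)],
  phi_{k,j} = phi_{k-1,j} - phi_{kk} phi_{k-1,k-j},  j = 1..k-1.
Step k = 1:
  phi_11 = rho(1) = -0.1311.
Step k = 2:
  phi_22 = [rho(2) - phi_11 rho(1)] / [1 - phi_11 rho(1)] = [0.2128 - (-0.1311)(-0.1311)] / [1 - (-0.1311)(-0.1311)]
         = 0.19561279 / 0.98281279 = 0.199.
Therefore phi_{22} = 0.1990.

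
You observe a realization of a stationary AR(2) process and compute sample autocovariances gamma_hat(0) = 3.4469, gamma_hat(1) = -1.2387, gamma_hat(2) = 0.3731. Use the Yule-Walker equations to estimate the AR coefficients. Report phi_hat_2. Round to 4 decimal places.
\hat\phi_{2} = -0.0240

The Yule-Walker equations for an AR(p) process read, in matrix form,
  Gamma_p phi = r_p,   with   (Gamma_p)_{ij} = gamma(|i - j|),
                       (r_p)_i = gamma(i),   i,j = 1..p.
Substitute the sample gammas (Toeplitz matrix and right-hand side of size 2):
  Gamma_p = [[3.4469, -1.2387], [-1.2387, 3.4469]]
  r_p     = [-1.2387, 0.3731]
Written out:
  3.4469 phi_1 - 1.2387 phi_2 = -1.2387
  -1.2387 phi_1 + 3.4469 phi_2 = 0.3731
Solve by Cramer's rule:
  det = gamma(0)^2 - gamma(1)^2 = (3.4469)^2 - (-1.2387)^2 = 11.88111961 - 1.53437769 = 10.34674192
  phi_hat_1 = [gamma(1) gamma(0) - gamma(1) gamma(2)] / det = [(-1.2387)(3.4469) - (-1.2387)(0.3731)] / 10.34674192 = -3.80751606 / 10.34674192 = -0.368
  phi_hat_2 = [gamma(0) gamma(2) - gamma(1)^2] / det = [(3.4469)(0.3731) - (-1.2387)^2] / 10.34674192 = -0.2483393 / 10.34674192 = -0.024
So phi_hat = [-0.3680, -0.0240].
Therefore phi_hat_2 = -0.0240.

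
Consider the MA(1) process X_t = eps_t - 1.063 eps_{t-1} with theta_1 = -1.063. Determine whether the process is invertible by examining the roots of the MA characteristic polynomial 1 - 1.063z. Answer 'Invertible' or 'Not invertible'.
\text{Not invertible}

The MA(q) characteristic polynomial is P(z) = 1 - 1.063z.
Invertibility requires all roots to lie outside the unit circle, i.e. |z| > 1 for every root.
This is linear in z: 1 + (-1.063) z = 0  =>  z = -1/(-1.063) = 0.940734,  |z| = 0.940734.
Moduli of all roots: 0.9407.
All moduli strictly greater than 1? No.
Verdict: Not invertible.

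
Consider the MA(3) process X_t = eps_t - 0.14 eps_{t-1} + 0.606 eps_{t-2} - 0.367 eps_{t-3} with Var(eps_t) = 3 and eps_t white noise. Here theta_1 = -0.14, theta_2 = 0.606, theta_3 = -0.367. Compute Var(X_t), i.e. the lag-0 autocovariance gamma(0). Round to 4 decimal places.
\gamma(0) = 4.5646

For an MA(q) process X_t = eps_t + sum_i theta_i eps_{t-i} with
Var(eps_t) = sigma^2, the variance is
  gamma(0) = sigma^2 * (1 + sum_i theta_i^2).
  sum_i theta_i^2 = (-0.14)^2 + (0.606)^2 + (-0.367)^2 = 0.0196 + 0.367236 + 0.134689 = 0.521525.
  gamma(0) = 3 * (1 + 0.521525) = 3 * 1.521525 = 4.564575, which rounds to 4.5646.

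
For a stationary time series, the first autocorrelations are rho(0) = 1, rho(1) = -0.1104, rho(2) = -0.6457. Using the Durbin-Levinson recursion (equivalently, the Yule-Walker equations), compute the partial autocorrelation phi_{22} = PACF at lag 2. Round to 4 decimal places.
\phi_{22} = -0.6660

The PACF at lag k is phi_{kk}, the last component of the solution
to the Yule-Walker system G_k phi = r_k where
  (G_k)_{ij} = rho(|i - j|), (r_k)_i = rho(i), i,j = 1..k.
Equivalently, Durbin-Levinson gives phi_{kk} iteratively:
  phi_{11} = rho(1)
  phi_{kk} = [rho(k) - sum_{j=1..k-1} phi_{k-1,j} rho(k-j)]
            / [1 - sum_{j=1..k-1} phi_{k-1,j} rho(j)],
  phi_{k,j} = phi_{k-1,j} - phi_{kk} phi_{k-1,k-j},  j = 1..k-1.
Step k = 1:
  phi_11 = rho(1) = -0.1104.
Step k = 2:
  phi_22 = [rho(2) - phi_11 rho(1)] / [1 - phi_11 rho(1)] = [-0.6457 - (-0.1104)(-0.1104)] / [1 - (-0.1104)(-0.1104)]
         = -0.65788816 / 0.98781184 = -0.666.
Therefore phi_{22} = -0.6660.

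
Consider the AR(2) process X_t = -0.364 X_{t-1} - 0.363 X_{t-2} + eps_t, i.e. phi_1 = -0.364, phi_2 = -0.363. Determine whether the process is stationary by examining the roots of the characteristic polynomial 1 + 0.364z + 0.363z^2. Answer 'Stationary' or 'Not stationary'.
\text{Stationary}

The AR(p) characteristic polynomial is P(z) = 1 + 0.364z + 0.363z^2.
Stationarity requires all roots to lie outside the unit circle, i.e. |z| > 1 for every root.
Set 1 + (0.364) z + (0.363) z^2 = 0, i.e. a z^2 + b z + c = 0 with a = 0.363, b = 0.364, c = 1.
Discriminant D = b^2 - 4ac = (0.364)^2 - 4*(0.363)*1 = 0.132496 - (1.452) = -1.319504.
D < 0, so the roots are the complex-conjugate pair z = (-b +/- i sqrt(-D)) / (2a) = -0.5014 +/- 1.5822i.
For a conjugate pair |z|^2 = z * conj(z) = (product of roots) = c/a = 1/(0.363) = 2.754821, so |z| = sqrt(2.754821) = 1.6598 for both roots.
Moduli of all roots: 1.6598, 1.6598.
All moduli strictly greater than 1? Yes.
Verdict: Stationary.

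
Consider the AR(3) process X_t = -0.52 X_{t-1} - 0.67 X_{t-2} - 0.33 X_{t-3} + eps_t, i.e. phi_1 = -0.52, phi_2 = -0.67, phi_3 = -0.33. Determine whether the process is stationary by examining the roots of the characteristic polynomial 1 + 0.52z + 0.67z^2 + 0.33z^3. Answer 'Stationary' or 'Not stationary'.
\text{Stationary}

The AR(p) characteristic polynomial is P(z) = 1 + 0.52z + 0.67z^2 + 0.33z^3.
Stationarity requires all roots to lie outside the unit circle, i.e. |z| > 1 for every root.
Degree 3: look for a simple real root z0 first, then factor out (1 - z/z0) and solve the remaining quadratic.
Testing z0 = -2: P(-2) = 1 + (0.52)(-2) + (0.67)(-2)^2 + (0.33)(-2)^3
  = 1 + (-1.04) + (2.68) + (-2.64) = 0.  So z_0 = -2 is a root, |z_0| = 2.
Divide out the factor (1 + 0.5 z) = (1 - z/z0) (since 1/z0 = -0.5):
  P(z) = (1 + 0.5 z)(1 + (0.02) z + (0.66) z^2)
  [check: z-coef 0.02 - (-0.5) = 0.52; z^2-coef 0.66 - (-0.5)(0.02) = 0.67; z^3-coef -(-0.5)(0.66) = 0.33.]
Remaining roots from the quadratic factor 1 + (0.02) z + (0.66) z^2:
  Set 1 + (0.02) z + (0.66) z^2 = 0, i.e. a z^2 + b z + c = 0 with a = 0.66, b = 0.02, c = 1.
  Discriminant D = b^2 - 4ac = (0.02)^2 - 4*(0.66)*1 = 0.0004 - (2.64) = -2.6396.
  D < 0, so the roots are the complex-conjugate pair z = (-b +/- i sqrt(-D)) / (2a) = -0.0152 +/- 1.2308i.
  For a conjugate pair |z|^2 = z * conj(z) = (product of roots) = c/a = 1/(0.66) = 1.515152, so |z| = sqrt(1.515152) = 1.2309 for both roots.
Moduli of all roots: 2.0000, 1.2309, 1.2309.
All moduli strictly greater than 1? Yes.
Verdict: Stationary.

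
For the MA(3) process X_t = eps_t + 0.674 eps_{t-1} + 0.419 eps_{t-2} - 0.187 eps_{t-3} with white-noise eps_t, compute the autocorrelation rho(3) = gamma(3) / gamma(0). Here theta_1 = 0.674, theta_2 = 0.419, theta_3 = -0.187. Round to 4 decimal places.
\rho(3) = -0.1123

For an MA(q) process with theta_0 = 1, the autocovariance is
  gamma(k) = sigma^2 * sum_{i=0..q-k} theta_i * theta_{i+k},
and rho(k) = gamma(k) / gamma(0). Sigma^2 cancels.
  numerator   = (1)*(-0.187) = -0.187.
  denominator = (1)^2 + (0.674)^2 + (0.419)^2 + (-0.187)^2 = 1.664806.
  rho(3) = -0.187 / 1.664806 = -0.1123.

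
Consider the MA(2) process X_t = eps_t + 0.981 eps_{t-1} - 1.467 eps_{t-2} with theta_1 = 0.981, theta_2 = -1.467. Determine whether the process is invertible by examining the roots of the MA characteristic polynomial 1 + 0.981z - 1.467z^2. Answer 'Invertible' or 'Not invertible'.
\text{Not invertible}

The MA(q) characteristic polynomial is P(z) = 1 + 0.981z - 1.467z^2.
Invertibility requires all roots to lie outside the unit circle, i.e. |z| > 1 for every root.
Set 1 + (0.981) z + (-1.467) z^2 = 0, i.e. a z^2 + b z + c = 0 with a = -1.467, b = 0.981, c = 1.
Discriminant D = b^2 - 4ac = (0.981)^2 - 4*(-1.467)*1 = 0.962361 - (-5.868) = 6.830361.
D >= 0, so the roots are real: z = (-b +/- sqrt(D)) / (2a) = (-0.981 +/- 2.613496) / (-2.934).
  z_1 = (-0.981 + 2.613496) / (-2.934) = -0.5564,   |z_1| = 0.5564.
  z_2 = (-0.981 - 2.613496) / (-2.934) = 1.2251,   |z_2| = 1.2251.
Moduli of all roots: 0.5564, 1.2251.
All moduli strictly greater than 1? No.
Verdict: Not invertible.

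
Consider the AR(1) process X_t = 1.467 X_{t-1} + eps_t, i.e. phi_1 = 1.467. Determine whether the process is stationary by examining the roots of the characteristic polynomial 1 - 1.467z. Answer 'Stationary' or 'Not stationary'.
\text{Not stationary}

The AR(p) characteristic polynomial is P(z) = 1 - 1.467z.
Stationarity requires all roots to lie outside the unit circle, i.e. |z| > 1 for every root.
This is linear in z: 1 + (-1.467) z = 0  =>  z = -1/(-1.467) = 0.681663,  |z| = 0.681663.
Moduli of all roots: 0.6817.
All moduli strictly greater than 1? No.
Verdict: Not stationary.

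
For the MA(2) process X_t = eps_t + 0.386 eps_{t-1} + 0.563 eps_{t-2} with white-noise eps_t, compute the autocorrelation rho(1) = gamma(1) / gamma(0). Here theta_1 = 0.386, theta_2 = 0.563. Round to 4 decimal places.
\rho(1) = 0.4116

For an MA(q) process with theta_0 = 1, the autocovariance is
  gamma(k) = sigma^2 * sum_{i=0..q-k} theta_i * theta_{i+k},
and rho(k) = gamma(k) / gamma(0). Sigma^2 cancels.
  numerator   = (1)*(0.386) + (0.386)*(0.563) = 0.603318.
  denominator = (1)^2 + (0.386)^2 + (0.563)^2 = 1.465965.
  rho(1) = 0.603318 / 1.465965 = 0.4116.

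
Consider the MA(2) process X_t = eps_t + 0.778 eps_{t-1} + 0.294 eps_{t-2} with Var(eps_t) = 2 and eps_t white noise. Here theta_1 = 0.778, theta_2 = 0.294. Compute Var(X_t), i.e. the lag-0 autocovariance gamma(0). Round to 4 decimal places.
\gamma(0) = 3.3834

For an MA(q) process X_t = eps_t + sum_i theta_i eps_{t-i} with
Var(eps_t) = sigma^2, the variance is
  gamma(0) = sigma^2 * (1 + sum_i theta_i^2).
  sum_i theta_i^2 = (0.778)^2 + (0.294)^2 = 0.605284 + 0.086436 = 0.69172.
  gamma(0) = 2 * (1 + 0.69172) = 2 * 1.69172 = 3.38344, which rounds to 3.3834.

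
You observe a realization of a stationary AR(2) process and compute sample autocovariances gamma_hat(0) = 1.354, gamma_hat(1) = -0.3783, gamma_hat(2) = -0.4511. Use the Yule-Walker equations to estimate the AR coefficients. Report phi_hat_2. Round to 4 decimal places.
\hat\phi_{2} = -0.4460

The Yule-Walker equations for an AR(p) process read, in matrix form,
  Gamma_p phi = r_p,   with   (Gamma_p)_{ij} = gamma(|i - j|),
                       (r_p)_i = gamma(i),   i,j = 1..p.
Substitute the sample gammas (Toeplitz matrix and right-hand side of size 2):
  Gamma_p = [[1.354, -0.3783], [-0.3783, 1.354]]
  r_p     = [-0.3783, -0.4511]
Written out:
  1.354 phi_1 - 0.3783 phi_2 = -0.3783
  -0.3783 phi_1 + 1.354 phi_2 = -0.4511
Solve by Cramer's rule:
  det = gamma(0)^2 - gamma(1)^2 = (1.354)^2 - (-0.3783)^2 = 1.833316 - 0.14311089 = 1.69020511
  phi_hat_1 = [gamma(1) gamma(0) - gamma(1) gamma(2)] / det = [(-0.3783)(1.354) - (-0.3783)(-0.4511)] / 1.69020511 = -0.68286933 / 1.69020511 = -0.404
  phi_hat_2 = [gamma(0) gamma(2) - gamma(1)^2] / det = [(1.354)(-0.4511) - (-0.3783)^2] / 1.69020511 = -0.75390029 / 1.69020511 = -0.446
So phi_hat = [-0.4040, -0.4460].
Therefore phi_hat_2 = -0.4460.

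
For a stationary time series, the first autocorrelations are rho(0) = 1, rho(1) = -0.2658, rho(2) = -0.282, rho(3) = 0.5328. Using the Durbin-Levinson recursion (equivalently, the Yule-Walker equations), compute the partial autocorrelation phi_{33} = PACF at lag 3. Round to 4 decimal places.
\phi_{33} = 0.4130

The PACF at lag k is phi_{kk}, the last component of the solution
to the Yule-Walker system G_k phi = r_k where
  (G_k)_{ij} = rho(|i - j|), (r_k)_i = rho(i), i,j = 1..k.
Equivalently, Durbin-Levinson gives phi_{kk} iteratively:
  phi_{11} = rho(1)
  phi_{kk} = [rho(k) - sum_{j=1..k-1} phi_{k-1,j} rho(k-j)]
            / [1 - sum_{j=1..k-1} phi_{k-1,j} rho(j)],
  phi_{k,j} = phi_{k-1,j} - phi_{kk} phi_{k-1,k-j},  j = 1..k-1.
Step k = 1:
  phi_11 = rho(1) = -0.2658.
Step k = 2:
  phi_22 = [rho(2) - phi_11 rho(1)] / [1 - phi_11 rho(1)] = [-0.282 - (-0.2658)(-0.2658)] / [1 - (-0.2658)(-0.2658)]
         = -0.35264964 / 0.92935036 = -0.379458.
  Update: phi_21 = phi_11 - phi_22 phi_11 = -0.2658 - (-0.379458)(-0.2658) = -0.36666.
Step k = 3:
  phi_33 = [rho(3) - phi_21 rho(2) - phi_22 rho(1)] / [1 - phi_21 rho(1) - phi_22 rho(2)]
    numerator   = 0.5328 - (-0.36666)(-0.282) - (-0.379458)(-0.2658) = 0.32854188
    denominator = 1 - (-0.36666)(-0.2658) - (-0.379458)(-0.282) = 0.79553455
  phi_33 = 0.32854188 / 0.79553455 = 0.413.
Therefore phi_{33} = 0.4130.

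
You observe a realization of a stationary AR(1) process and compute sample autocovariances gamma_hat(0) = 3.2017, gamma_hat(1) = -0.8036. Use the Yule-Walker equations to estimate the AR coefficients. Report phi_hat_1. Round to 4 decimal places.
\hat\phi_{1} = -0.2510

The Yule-Walker equations for an AR(p) process read, in matrix form,
  Gamma_p phi = r_p,   with   (Gamma_p)_{ij} = gamma(|i - j|),
                       (r_p)_i = gamma(i),   i,j = 1..p.
Substitute the sample gammas (Toeplitz matrix and right-hand side of size 1):
  Gamma_p = [[3.2017]]
  r_p     = [-0.8036]
With p = 1 this is the single equation gamma(0) phi_1 = gamma(1):
  phi_hat_1 = gamma(1) / gamma(0) = -0.8036 / 3.2017 = -0.2510.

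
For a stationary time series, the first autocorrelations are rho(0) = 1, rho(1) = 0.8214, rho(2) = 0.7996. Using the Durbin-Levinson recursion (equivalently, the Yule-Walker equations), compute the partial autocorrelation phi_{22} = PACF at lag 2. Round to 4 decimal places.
\phi_{22} = 0.3840

The PACF at lag k is phi_{kk}, the last component of the solution
to the Yule-Walker system G_k phi = r_k where
  (G_k)_{ij} = rho(|i - j|), (r_k)_i = rho(i), i,j = 1..k.
Equivalently, Durbin-Levinson gives phi_{kk} iteratively:
  phi_{11} = rho(1)
  phi_{kk} = [rho(k) - sum_{j=1..k-1} phi_{k-1,j} rho(k-j)]
            / [1 - sum_{j=1..k-1} phi_{k-1,j} rho(j)],
  phi_{k,j} = phi_{k-1,j} - phi_{kk} phi_{k-1,k-j},  j = 1..k-1.
Step k = 1:
  phi_11 = rho(1) = 0.8214.
Step k = 2:
  phi_22 = [rho(2) - phi_11 rho(1)] / [1 - phi_11 rho(1)] = [0.7996 - (0.8214)(0.8214)] / [1 - (0.8214)(0.8214)]
         = 0.12490204 / 0.32530204 = 0.384.
Therefore phi_{22} = 0.3840.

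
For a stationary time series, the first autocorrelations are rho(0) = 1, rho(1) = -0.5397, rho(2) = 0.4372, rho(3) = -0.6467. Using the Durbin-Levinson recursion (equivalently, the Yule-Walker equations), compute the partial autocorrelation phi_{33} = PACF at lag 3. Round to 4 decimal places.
\phi_{33} = -0.5131

The PACF at lag k is phi_{kk}, the last component of the solution
to the Yule-Walker system G_k phi = r_k where
  (G_k)_{ij} = rho(|i - j|), (r_k)_i = rho(i), i,j = 1..k.
Equivalently, Durbin-Levinson gives phi_{kk} iteratively:
  phi_{11} = rho(1)
  phi_{kk} = [rho(k) - sum_{j=1..k-1} phi_{k-1,j} rho(k-j)]
            / [1 - sum_{j=1..k-1} phi_{k-1,j} rho(j)],
  phi_{k,j} = phi_{k-1,j} - phi_{kk} phi_{k-1,k-j},  j = 1..k-1.
Step k = 1:
  phi_11 = rho(1) = -0.5397.
Step k = 2:
  phi_22 = [rho(2) - phi_11 rho(1)] / [1 - phi_11 rho(1)] = [0.4372 - (-0.5397)(-0.5397)] / [1 - (-0.5397)(-0.5397)]
         = 0.14592391 / 0.70872391 = 0.205897.
  Update: phi_21 = phi_11 - phi_22 phi_11 = -0.5397 - (0.205897)(-0.5397) = -0.428578.
Step k = 3:
  phi_33 = [rho(3) - phi_21 rho(2) - phi_22 rho(1)] / [1 - phi_21 rho(1) - phi_22 rho(2)]
    numerator   = -0.6467 - (-0.428578)(0.4372) - (0.205897)(-0.5397) = -0.34820345
    denominator = 1 - (-0.428578)(-0.5397) - (0.205897)(0.4372) = 0.67867866
  phi_33 = -0.34820345 / 0.67867866 = -0.5131.
Therefore phi_{33} = -0.5131.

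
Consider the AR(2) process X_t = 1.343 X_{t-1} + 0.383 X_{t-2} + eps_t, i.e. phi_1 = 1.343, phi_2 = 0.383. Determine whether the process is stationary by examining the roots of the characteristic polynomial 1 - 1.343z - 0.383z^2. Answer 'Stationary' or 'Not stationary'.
\text{Not stationary}

The AR(p) characteristic polynomial is P(z) = 1 - 1.343z - 0.383z^2.
Stationarity requires all roots to lie outside the unit circle, i.e. |z| > 1 for every root.
Set 1 + (-1.343) z + (-0.383) z^2 = 0, i.e. a z^2 + b z + c = 0 with a = -0.383, b = -1.343, c = 1.
Discriminant D = b^2 - 4ac = (-1.343)^2 - 4*(-0.383)*1 = 1.803649 - (-1.532) = 3.335649.
D >= 0, so the roots are real: z = (-b +/- sqrt(D)) / (2a) = (1.343 +/- 1.826376) / (-0.766).
  z_1 = (1.343 + 1.826376) / (-0.766) = -4.1376,   |z_1| = 4.1376.
  z_2 = (1.343 - 1.826376) / (-0.766) = 0.631,   |z_2| = 0.631.
Moduli of all roots: 4.1376, 0.6310.
All moduli strictly greater than 1? No.
Verdict: Not stationary.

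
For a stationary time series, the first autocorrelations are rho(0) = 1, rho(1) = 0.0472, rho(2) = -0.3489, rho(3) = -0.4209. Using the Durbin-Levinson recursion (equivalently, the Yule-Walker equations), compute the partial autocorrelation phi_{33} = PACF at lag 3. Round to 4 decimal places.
\phi_{33} = -0.4370

The PACF at lag k is phi_{kk}, the last component of the solution
to the Yule-Walker system G_k phi = r_k where
  (G_k)_{ij} = rho(|i - j|), (r_k)_i = rho(i), i,j = 1..k.
Equivalently, Durbin-Levinson gives phi_{kk} iteratively:
  phi_{11} = rho(1)
  phi_{kk} = [rho(k) - sum_{j=1..k-1} phi_{k-1,j} rho(k-j)]
            / [1 - sum_{j=1..k-1} phi_{k-1,j} rho(j)],
  phi_{k,j} = phi_{k-1,j} - phi_{kk} phi_{k-1,k-j},  j = 1..k-1.
Step k = 1:
  phi_11 = rho(1) = 0.0472.
Step k = 2:
  phi_22 = [rho(2) - phi_11 rho(1)] / [1 - phi_11 rho(1)] = [-0.3489 - (0.0472)(0.0472)] / [1 - (0.0472)(0.0472)]
         = -0.35112784 / 0.99777216 = -0.351912.
  Update: phi_21 = phi_11 - phi_22 phi_11 = 0.0472 - (-0.351912)(0.0472) = 0.06381.
Step k = 3:
  phi_33 = [rho(3) - phi_21 rho(2) - phi_22 rho(1)] / [1 - phi_21 rho(1) - phi_22 rho(2)]
    numerator   = -0.4209 - (0.06381)(-0.3489) - (-0.351912)(0.0472) = -0.38202637
    denominator = 1 - (0.06381)(0.0472) - (-0.351912)(-0.3489) = 0.87420611
  phi_33 = -0.38202637 / 0.87420611 = -0.437.
Therefore phi_{33} = -0.4370.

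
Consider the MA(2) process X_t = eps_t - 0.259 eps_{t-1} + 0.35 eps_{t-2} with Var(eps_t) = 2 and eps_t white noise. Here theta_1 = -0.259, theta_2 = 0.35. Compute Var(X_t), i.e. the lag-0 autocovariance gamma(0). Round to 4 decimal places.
\gamma(0) = 2.3792

For an MA(q) process X_t = eps_t + sum_i theta_i eps_{t-i} with
Var(eps_t) = sigma^2, the variance is
  gamma(0) = sigma^2 * (1 + sum_i theta_i^2).
  sum_i theta_i^2 = (-0.259)^2 + (0.35)^2 = 0.067081 + 0.1225 = 0.189581.
  gamma(0) = 2 * (1 + 0.189581) = 2 * 1.189581 = 2.379162, which rounds to 2.3792.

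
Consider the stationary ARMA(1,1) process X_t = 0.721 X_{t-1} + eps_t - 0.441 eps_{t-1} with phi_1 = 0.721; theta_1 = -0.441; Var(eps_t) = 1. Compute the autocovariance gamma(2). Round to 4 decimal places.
\gamma(2) = 0.2868

Multiply the model equation by X_{t-k} and take expectations. With theta_0 = psi_0 = 1 and psi_j the MA(infinity) weights, this gives
  gamma(k) - sum_i phi_i gamma(k-i) = c_k,
  c_k = sigma^2 * sum_{j=k..q} theta_j psi_{j-k}   (c_k = 0 for k > q),
using gamma(-m) = gamma(m).
psi-weights needed (psi_j = theta_j + sum_i phi_i psi_{j-i}):
  psi_1 = theta_1 + phi_1 = -0.441 + (0.721) = 0.28
Right-hand sides:
  c_0 = sigma^2 (1 + theta_1 psi_1) = 1 * (1 + (-0.441)(0.28)) = 1 * 0.87652 = 0.87652
  c_1 = sigma^2 theta_1 = 1 * (-0.441) = -0.441
  c_2 = 0
Equations for k = 0 and k = 1 (AR order 1):
  gamma(0) = phi_1 gamma(1) + c_0
  gamma(1) = phi_1 gamma(0) + c_1
Substituting the second into the first: gamma(0) (1 - phi_1^2) = c_0 + phi_1 c_1, so
  gamma(0) = (c_0 + phi_1 c_1) / (1 - phi_1^2) = (0.87652 + (0.721)(-0.441)) / (1 - (0.721)^2) = 0.558559 / 0.480159 = 1.163279.
  gamma(1) = phi_1 gamma(0) + c_1 = (0.721)(1.163279) + (-0.441) = 0.397724.
For k = 2 (> q): gamma(2) = phi_1 gamma(1) = (0.721)(0.397724) = 0.286759.
Therefore gamma(2) = 0.2868 (to 4 decimal places).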